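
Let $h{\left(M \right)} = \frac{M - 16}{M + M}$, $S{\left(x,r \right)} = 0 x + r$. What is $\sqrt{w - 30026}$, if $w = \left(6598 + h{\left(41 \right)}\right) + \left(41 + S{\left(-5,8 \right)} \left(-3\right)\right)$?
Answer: $\frac{i \sqrt{157413514}}{82} \approx 153.01 i$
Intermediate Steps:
$S{\left(x,r \right)} = r$ ($S{\left(x,r \right)} = 0 + r = r$)
$h{\left(M \right)} = \frac{-16 + M}{2 M}$
$w = \frac{542455}{82}$ ($w = \left(6598 + \frac{-16 + 41}{2 \cdot 41}\right) + \left(41 + 8 \left(-3\right)\right) = \left(6598 + \frac{1}{2} \cdot \frac{1}{41} \cdot 25\right) + \left(41 - 24\right) = \left(6598 + \frac{25}{82}\right) + 17 = \frac{541061}{82} + 17 = \frac{542455}{82} \approx 6615.3$)
$\sqrt{w - 30026} = \sqrt{\frac{542455}{82} - 30026} = \sqrt{- \frac{1919677}{82}} = \frac{i \sqrt{157413514}}{82}$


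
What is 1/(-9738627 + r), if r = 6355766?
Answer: -1/3382861 ≈ -2.9561e-7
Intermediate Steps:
1/(-9738627 + r) = 1/(-9738627 + 6355766) = 1/(-3382861) = -1/3382861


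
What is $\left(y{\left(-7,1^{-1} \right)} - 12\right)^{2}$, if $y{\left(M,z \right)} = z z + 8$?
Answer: $9$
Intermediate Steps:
$y{\left(M,z \right)} = 8 + z^{2}$ ($y{\left(M,z \right)} = z^{2} + 8 = 8 + z^{2}$)
$\left(y{\left(-7,1^{-1} \right)} - 12\right)^{2} = \left(\left(8 + \left(1^{-1}\right)^{2}\right) - 12\right)^{2} = \left(\left(8 + 1^{2}\right) - 12\right)^{2} = \left(\left(8 + 1\right) - 12\right)^{2} = \left(9 - 12\right)^{2} = \left(-3\right)^{2} = 9$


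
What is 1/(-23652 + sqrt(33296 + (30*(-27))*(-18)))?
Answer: -5913/139842307 - sqrt(11969)/279684614 ≈ -4.2674e-5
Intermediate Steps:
1/(-23652 + sqrt(33296 + (30*(-27))*(-18))) = 1/(-23652 + sqrt(33296 - 810*(-18))) = 1/(-23652 + sqrt(33296 + 14580)) = 1/(-23652 + sqrt(47876)) = 1/(-23652 + 2*sqrt(11969))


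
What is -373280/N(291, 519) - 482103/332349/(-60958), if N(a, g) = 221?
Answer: -2520800907838999/1492437335194 ≈ -1689.0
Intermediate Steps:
-373280/N(291, 519) - 482103/332349/(-60958) = -373280/221 - 482103/332349/(-60958) = -373280*1/221 - 482103*1/332349*(-1/60958) = -373280/221 - 160701/110783*(-1/60958) = -373280/221 + 160701/6753110114 = -2520800907838999/1492437335194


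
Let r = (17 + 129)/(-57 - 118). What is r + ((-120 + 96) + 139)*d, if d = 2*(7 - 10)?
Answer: -120896/175 ≈ -690.83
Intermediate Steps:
d = -6 (d = 2*(-3) = -6)
r = -146/175 (r = 146/(-175) = 146*(-1/175) = -146/175 ≈ -0.83429)
r + ((-120 + 96) + 139)*d = -146/175 + ((-120 + 96) + 139)*(-6) = -146/175 + (-24 + 139)*(-6) = -146/175 + 115*(-6) = -146/175 - 690 = -120896/175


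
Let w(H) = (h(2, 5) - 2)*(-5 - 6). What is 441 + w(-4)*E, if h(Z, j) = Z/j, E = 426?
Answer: 39693/5 ≈ 7938.6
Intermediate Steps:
w(H) = 88/5 (w(H) = (2/5 - 2)*(-5 - 6) = (2*(⅕) - 2)*(-11) = (⅖ - 2)*(-11) = -8/5*(-11) = 88/5)
441 + w(-4)*E = 441 + (88/5)*426 = 441 + 37488/5 = 39693/5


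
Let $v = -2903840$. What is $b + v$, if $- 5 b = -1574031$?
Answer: $- \frac{12945169}{5} \approx -2.589 \cdot 10^{6}$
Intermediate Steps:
$b = \frac{1574031}{5}$ ($b = \left(- \frac{1}{5}\right) \left(-1574031\right) = \frac{1574031}{5} \approx 3.1481 \cdot 10^{5}$)
$b + v = \frac{1574031}{5} - 2903840 = - \frac{12945169}{5}$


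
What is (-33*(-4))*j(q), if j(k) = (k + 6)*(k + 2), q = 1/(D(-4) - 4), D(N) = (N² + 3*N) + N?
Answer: 5313/4 ≈ 1328.3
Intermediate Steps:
D(N) = N² + 4*N
q = -¼ (q = 1/(-4*(4 - 4) - 4) = 1/(-4*0 - 4) = 1/(0 - 4) = 1/(-4) = -¼ ≈ -0.25000)
j(k) = (2 + k)*(6 + k) (j(k) = (6 + k)*(2 + k) = (2 + k)*(6 + k))
(-33*(-4))*j(q) = (-33*(-4))*(12 + (-¼)² + 8*(-¼)) = 132*(12 + 1/16 - 2) = 132*(161/16) = 5313/4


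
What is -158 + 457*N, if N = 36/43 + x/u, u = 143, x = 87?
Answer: 3090731/6149 ≈ 502.64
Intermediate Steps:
N = 8889/6149 (N = 36/43 + 87/143 = 8889/6149 ≈ 1.4456)
-158 + 457*N = -158 + 457*(8889/6149) = -158 + 4062273/6149 = 3090731/6149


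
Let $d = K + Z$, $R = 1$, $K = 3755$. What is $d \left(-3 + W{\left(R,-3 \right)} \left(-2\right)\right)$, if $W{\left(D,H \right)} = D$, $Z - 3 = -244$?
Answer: $-17570$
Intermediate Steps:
$Z = -241$ ($Z = 3 - 244 = -241$)
$d = 3514$ ($d = 3755 - 241 = 3514$)
$d \left(-3 + W{\left(R,-3 \right)} \left(-2\right)\right) = 3514 \left(-3 + 1 \left(-2\right)\right) = 3514 \left(-3 - 2\right) = 3514 \left(-5\right) = -17570$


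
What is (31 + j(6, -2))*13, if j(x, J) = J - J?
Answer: 403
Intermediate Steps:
j(x, J) = 0
(31 + j(6, -2))*13 = (31 + 0)*13 = 31*13 = 403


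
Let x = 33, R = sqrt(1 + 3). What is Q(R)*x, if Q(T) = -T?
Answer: -66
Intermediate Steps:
R = 2 (R = sqrt(4) = 2)
Q(R)*x = -1*2*33 = -2*33 = -66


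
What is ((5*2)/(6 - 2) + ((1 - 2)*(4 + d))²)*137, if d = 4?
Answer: 18221/2 ≈ 9110.5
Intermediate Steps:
((5*2)/(6 - 2) + ((1 - 2)*(4 + d))²)*137 = ((5*2)/(6 - 2) + ((1 - 2)*(4 + 4))²)*137 = (10/4 + (-1*8)²)*137 = (10*(¼) + (-8)²)*137 = (5/2 + 64)*137 = (133/2)*137 = 18221/2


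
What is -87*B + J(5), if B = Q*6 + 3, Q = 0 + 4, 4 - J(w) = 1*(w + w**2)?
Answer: -2375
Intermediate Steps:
J(w) = 4 - w - w**2 (J(w) = 4 - (w + w**2) = 4 + (-w - w**2) = 4 - w - w**2)
Q = 4
B = 27 (B = 4*6 + 3 = 24 + 3 = 27)
-87*B + J(5) = -87*27 + (4 - 1*5 - 1*5**2) = -2349 + (4 - 5 - 1*25) = -2349 + (4 - 5 - 25) = -2349 - 26 = -2375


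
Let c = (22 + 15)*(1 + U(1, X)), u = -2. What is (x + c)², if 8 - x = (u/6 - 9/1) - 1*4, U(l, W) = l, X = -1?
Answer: 81796/9 ≈ 9088.4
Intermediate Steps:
x = 64/3 (x = 8 - ((-2/6 - 9/1) - 1*4) = 8 - ((-2*⅙ - 9*1) - 4) = 8 - ((-⅓ - 9) - 4) = 8 - (-28/3 - 4) = 8 - 1*(-40/3) = 8 + 40/3 = 64/3 ≈ 21.333)
c = 74 (c = (22 + 15)*(1 + 1) = 37*2 = 74)
(x + c)² = (64/3 + 74)² = (286/3)² = 81796/9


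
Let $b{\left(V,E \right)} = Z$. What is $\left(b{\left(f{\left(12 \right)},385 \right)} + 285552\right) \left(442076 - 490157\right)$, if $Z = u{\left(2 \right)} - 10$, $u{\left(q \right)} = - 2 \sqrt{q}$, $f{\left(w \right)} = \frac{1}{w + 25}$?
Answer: $-13729144902 + 96162 \sqrt{2} \approx -1.3729 \cdot 10^{10}$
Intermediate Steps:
$f{\left(w \right)} = \frac{1}{25 + w}$
$Z = -10 - 2 \sqrt{2}$ ($Z = - 2 \sqrt{2} - 10 = -10 - 2 \sqrt{2} \approx -12.828$)
$b{\left(V,E \right)} = -10 - 2 \sqrt{2}$
$\left(b{\left(f{\left(12 \right)},385 \right)} + 285552\right) \left(442076 - 490157\right) = \left(\left(-10 - 2 \sqrt{2}\right) + 285552\right) \left(442076 - 490157\right) = \left(285542 - 2 \sqrt{2}\right) \left(-48081\right) = -13729144902 + 96162 \sqrt{2}$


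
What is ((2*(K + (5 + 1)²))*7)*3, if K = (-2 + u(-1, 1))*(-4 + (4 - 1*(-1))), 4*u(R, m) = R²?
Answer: 2877/2 ≈ 1438.5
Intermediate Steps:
u(R, m) = R²/4
K = -7/4 (K = (-2 + (¼)*(-1)²)*(-4 + (4 - 1*(-1))) = (-2 + (¼)*1)*(-4 + (4 + 1)) = (-2 + ¼)*(-4 + 5) = -7/4*1 = -7/4 ≈ -1.7500)
((2*(K + (5 + 1)²))*7)*3 = ((2*(-7/4 + (5 + 1)²))*7)*3 = ((2*(-7/4 + 6²))*7)*3 = ((2*(-7/4 + 36))*7)*3 = ((2*(137/4))*7)*3 = ((137/2)*7)*3 = (959/2)*3 = 2877/2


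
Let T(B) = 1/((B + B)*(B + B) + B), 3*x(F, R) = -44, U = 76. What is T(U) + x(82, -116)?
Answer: -1019917/69540 ≈ -14.667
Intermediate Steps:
x(F, R) = -44/3 (x(F, R) = (⅓)*(-44) = -44/3)
T(B) = 1/(B + 4*B²) (T(B) = 1/((2*B)*(2*B) + B) = 1/(4*B² + B) = 1/(B + 4*B²))
T(U) + x(82, -116) = 1/(76*(1 + 4*76)) - 44/3 = 1/(76*(1 + 304)) - 44/3 = (1/76)/305 - 44/3 = (1/76)*(1/305) - 44/3 = 1/23180 - 44/3 = -1019917/69540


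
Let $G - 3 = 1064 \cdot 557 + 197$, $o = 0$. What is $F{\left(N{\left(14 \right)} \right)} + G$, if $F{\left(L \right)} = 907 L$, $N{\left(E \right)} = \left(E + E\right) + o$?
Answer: $618244$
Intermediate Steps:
$N{\left(E \right)} = 2 E$ ($N{\left(E \right)} = \left(E + E\right) + 0 = 2 E + 0 = 2 E$)
$G = 592848$ ($G = 3 + \left(1064 \cdot 557 + 197\right) = 3 + \left(592648 + 197\right) = 3 + 592845 = 592848$)
$F{\left(N{\left(14 \right)} \right)} + G = 907 \cdot 2 \cdot 14 + 592848 = 907 \cdot 28 + 592848 = 25396 + 592848 = 618244$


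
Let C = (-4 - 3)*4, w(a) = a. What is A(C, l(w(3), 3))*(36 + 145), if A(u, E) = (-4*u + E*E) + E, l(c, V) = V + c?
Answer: 27874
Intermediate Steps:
C = -28 (C = -7*4 = -28)
A(u, E) = E + E**2 - 4*u (A(u, E) = (-4*u + E**2) + E = (E**2 - 4*u) + E = E + E**2 - 4*u)
A(C, l(w(3), 3))*(36 + 145) = ((3 + 3) + (3 + 3)**2 - 4*(-28))*(36 + 145) = (6 + 6**2 + 112)*181 = (6 + 36 + 112)*181 = 154*181 = 27874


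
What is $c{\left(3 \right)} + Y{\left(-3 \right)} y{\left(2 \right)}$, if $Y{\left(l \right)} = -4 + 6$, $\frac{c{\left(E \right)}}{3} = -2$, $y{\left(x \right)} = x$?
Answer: $-2$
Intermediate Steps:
$c{\left(E \right)} = -6$ ($c{\left(E \right)} = 3 \left(-2\right) = -6$)
$Y{\left(l \right)} = 2$
$c{\left(3 \right)} + Y{\left(-3 \right)} y{\left(2 \right)} = -6 + 2 \cdot 2 = -6 + 4 = -2$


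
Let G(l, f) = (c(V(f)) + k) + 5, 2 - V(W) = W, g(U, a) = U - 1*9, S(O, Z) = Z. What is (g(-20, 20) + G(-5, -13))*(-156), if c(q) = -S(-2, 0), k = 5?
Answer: 2964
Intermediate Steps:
g(U, a) = -9 + U (g(U, a) = U - 9 = -9 + U)
V(W) = 2 - W
c(q) = 0 (c(q) = -1*0 = 0)
G(l, f) = 10 (G(l, f) = (0 + 5) + 5 = 5 + 5 = 10)
(g(-20, 20) + G(-5, -13))*(-156) = ((-9 - 20) + 10)*(-156) = (-29 + 10)*(-156) = -19*(-156) = 2964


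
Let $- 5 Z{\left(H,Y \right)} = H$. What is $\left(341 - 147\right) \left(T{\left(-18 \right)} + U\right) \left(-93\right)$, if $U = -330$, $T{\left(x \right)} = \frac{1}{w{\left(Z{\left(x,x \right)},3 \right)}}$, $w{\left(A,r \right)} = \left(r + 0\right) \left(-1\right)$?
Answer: $5959874$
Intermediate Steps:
$Z{\left(H,Y \right)} = - \frac{H}{5}$
$w{\left(A,r \right)} = - r$ ($w{\left(A,r \right)} = r \left(-1\right) = - r$)
$T{\left(x \right)} = - \frac{1}{3}$ ($T{\left(x \right)} = \frac{1}{\left(-1\right) 3} = \frac{1}{-3} = - \frac{1}{3}$)
$\left(341 - 147\right) \left(T{\left(-18 \right)} + U\right) \left(-93\right) = \left(341 - 147\right) \left(- \frac{1}{3} - 330\right) \left(-93\right) = 194 \left(- \frac{991}{3}\right) \left(-93\right) = \left(- \frac{192254}{3}\right) \left(-93\right) = 5959874$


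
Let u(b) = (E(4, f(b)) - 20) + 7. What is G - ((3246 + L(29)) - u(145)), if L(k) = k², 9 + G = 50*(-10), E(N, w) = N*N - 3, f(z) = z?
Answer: -4596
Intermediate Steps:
E(N, w) = -3 + N² (E(N, w) = N² - 3 = -3 + N²)
G = -509 (G = -9 + 50*(-10) = -9 - 500 = -509)
u(b) = 0 (u(b) = ((-3 + 4²) - 20) + 7 = ((-3 + 16) - 20) + 7 = (13 - 20) + 7 = -7 + 7 = 0)
G - ((3246 + L(29)) - u(145)) = -509 - ((3246 + 29²) - 1*0) = -509 - ((3246 + 841) + 0) = -509 - (4087 + 0) = -509 - 1*4087 = -509 - 4087 = -4596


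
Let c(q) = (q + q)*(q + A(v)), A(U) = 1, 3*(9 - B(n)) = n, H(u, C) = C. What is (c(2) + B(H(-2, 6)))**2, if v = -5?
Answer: 361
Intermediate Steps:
B(n) = 9 - n/3
c(q) = 2*q*(1 + q) (c(q) = (q + q)*(q + 1) = (2*q)*(1 + q) = 2*q*(1 + q))
(c(2) + B(H(-2, 6)))**2 = (2*2*(1 + 2) + (9 - 1/3*6))**2 = (2*2*3 + (9 - 2))**2 = (12 + 7)**2 = 19**2 = 361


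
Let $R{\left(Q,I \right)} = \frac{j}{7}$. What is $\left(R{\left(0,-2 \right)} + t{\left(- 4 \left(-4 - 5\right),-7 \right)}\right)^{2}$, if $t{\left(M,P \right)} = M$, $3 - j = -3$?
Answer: $\frac{66564}{49} \approx 1358.4$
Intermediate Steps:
$j = 6$ ($j = 3 - -3 = 3 + 3 = 6$)
$R{\left(Q,I \right)} = \frac{6}{7}$
$\left(R{\left(0,-2 \right)} + t{\left(- 4 \left(-4 - 5\right),-7 \right)}\right)^{2} = \left(\frac{6}{7} - 4 \left(-4 - 5\right)\right)^{2} = \left(\frac{6}{7} - -36\right)^{2} = \left(\frac{6}{7} + 36\right)^{2} = \left(\frac{258}{7}\right)^{2} = \frac{66564}{49}$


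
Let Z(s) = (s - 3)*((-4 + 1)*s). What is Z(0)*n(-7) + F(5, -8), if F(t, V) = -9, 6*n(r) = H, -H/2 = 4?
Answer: -9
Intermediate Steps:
H = -8 (H = -2*4 = -8)
n(r) = -4/3 (n(r) = (1/6)*(-8) = -4/3)
Z(s) = -3*s*(-3 + s) (Z(s) = (-3 + s)*(-3*s) = -3*s*(-3 + s))
Z(0)*n(-7) + F(5, -8) = (3*0*(3 - 1*0))*(-4/3) - 9 = (3*0*(3 + 0))*(-4/3) - 9 = (3*0*3)*(-4/3) - 9 = 0*(-4/3) - 9 = 0 - 9 = -9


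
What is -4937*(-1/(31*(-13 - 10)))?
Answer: -4937/713 ≈ -6.9243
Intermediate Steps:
-4937*(-1/(31*(-13 - 10))) = -4937/((-23*(-31))) = -4937/713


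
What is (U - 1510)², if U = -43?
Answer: 2411809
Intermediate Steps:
(U - 1510)² = (-43 - 1510)² = (-1553)² = 2411809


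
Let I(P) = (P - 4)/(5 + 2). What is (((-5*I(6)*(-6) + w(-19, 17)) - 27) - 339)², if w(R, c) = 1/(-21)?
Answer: 56355049/441 ≈ 1.2779e+5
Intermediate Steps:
I(P) = -4/7 + P/7 (I(P) = (-4 + P)/7 = (-4 + P)*(⅐) = -4/7 + P/7)
w(R, c) = -1/21
(((-5*I(6)*(-6) + w(-19, 17)) - 27) - 339)² = (((-5*(-4/7 + (⅐)*6)*(-6) - 1/21) - 27) - 339)² = (((-5*(-4/7 + 6/7)*(-6) - 1/21) - 27) - 339)² = (((-5*2/7*(-6) - 1/21) - 27) - 339)² = (((-10/7*(-6) - 1/21) - 27) - 339)² = (((60/7 - 1/21) - 27) - 339)² = ((179/21 - 27) - 339)² = (-388/21 - 339)² = (-7507/21)² = 56355049/441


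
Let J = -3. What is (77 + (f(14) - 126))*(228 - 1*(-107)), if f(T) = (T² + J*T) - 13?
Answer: 30820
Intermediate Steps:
f(T) = -13 + T² - 3*T (f(T) = (T² - 3*T) - 13 = -13 + T² - 3*T)
(77 + (f(14) - 126))*(228 - 1*(-107)) = (77 + ((-13 + 14² - 3*14) - 126))*(228 - 1*(-107)) = (77 + ((-13 + 196 - 42) - 126))*(228 + 107) = (77 + (141 - 126))*335 = (77 + 15)*335 = 92*335 = 30820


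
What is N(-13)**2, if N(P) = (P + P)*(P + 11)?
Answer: 2704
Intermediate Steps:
N(P) = 2*P*(11 + P) (N(P) = (2*P)*(11 + P) = 2*P*(11 + P))
N(-13)**2 = (2*(-13)*(11 - 13))**2 = (2*(-13)*(-2))**2 = 52**2 = 2704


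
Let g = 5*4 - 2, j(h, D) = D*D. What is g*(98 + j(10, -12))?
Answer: 4356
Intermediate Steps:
j(h, D) = D²
g = 18 (g = 20 - 2 = 18)
g*(98 + j(10, -12)) = 18*(98 + (-12)²) = 18*(98 + 144) = 18*242 = 4356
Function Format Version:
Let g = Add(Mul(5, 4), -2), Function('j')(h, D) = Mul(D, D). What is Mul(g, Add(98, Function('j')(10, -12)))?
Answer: 4356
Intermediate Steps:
Function('j')(h, D) = Pow(D, 2)
g = 18 (g = Add(20, -2) = 18)
Mul(g, Add(98, Function('j')(10, -12))) = Mul(18, Add(98, Pow(-12, 2))) = Mul(18, Add(98, 144)) = Mul(18, 242) = 4356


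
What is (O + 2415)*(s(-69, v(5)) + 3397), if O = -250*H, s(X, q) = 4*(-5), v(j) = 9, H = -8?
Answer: 14909455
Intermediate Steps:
s(X, q) = -20
O = 2000 (O = -250*(-8) = 2000)
(O + 2415)*(s(-69, v(5)) + 3397) = (2000 + 2415)*(-20 + 3397) = 4415*3377 = 14909455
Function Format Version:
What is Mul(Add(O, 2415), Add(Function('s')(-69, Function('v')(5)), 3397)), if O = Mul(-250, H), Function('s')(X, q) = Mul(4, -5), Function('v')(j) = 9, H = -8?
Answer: 14909455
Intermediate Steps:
Function('s')(X, q) = -20
O = 2000 (O = Mul(-250, -8) = 2000)
Mul(Add(O, 2415), Add(Function('s')(-69, Function('v')(5)), 3397)) = Mul(Add(2000, 2415), Add(-20, 3397)) = Mul(4415, 3377) = 14909455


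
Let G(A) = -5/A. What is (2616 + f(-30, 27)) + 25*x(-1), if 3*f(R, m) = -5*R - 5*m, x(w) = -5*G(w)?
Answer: 1996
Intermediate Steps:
x(w) = 25/w (x(w) = -(-25)/w = 25/w)
f(R, m) = -5*R/3 - 5*m/3 (f(R, m) = (-5*R - 5*m)/3 = -5*R/3 - 5*m/3)
(2616 + f(-30, 27)) + 25*x(-1) = (2616 + (-5/3*(-30) - 5/3*27)) + 25*(25/(-1)) = (2616 + (50 - 45)) + 25*(25*(-1)) = (2616 + 5) + 25*(-25) = 2621 - 625 = 1996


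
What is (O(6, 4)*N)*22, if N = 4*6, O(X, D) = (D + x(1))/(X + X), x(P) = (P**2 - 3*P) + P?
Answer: 132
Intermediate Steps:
x(P) = P**2 - 2*P
O(X, D) = (-1 + D)/(2*X) (O(X, D) = (D + 1*(-2 + 1))/(X + X) = (D + 1*(-1))/((2*X)) = (D - 1)*(1/(2*X)) = (-1 + D)*(1/(2*X)) = (-1 + D)/(2*X))
N = 24
(O(6, 4)*N)*22 = (((1/2)*(-1 + 4)/6)*24)*22 = (((1/2)*(1/6)*3)*24)*22 = ((1/4)*24)*22 = 6*22 = 132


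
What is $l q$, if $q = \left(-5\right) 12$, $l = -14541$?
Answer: $872460$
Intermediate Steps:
$q = -60$
$l q = \left(-14541\right) \left(-60\right) = 872460$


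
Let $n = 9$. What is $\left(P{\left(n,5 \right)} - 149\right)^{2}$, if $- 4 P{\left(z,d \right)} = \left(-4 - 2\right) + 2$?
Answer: $21904$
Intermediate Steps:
$P{\left(z,d \right)} = 1$ ($P{\left(z,d \right)} = - \frac{\left(-4 - 2\right) + 2}{4} = - \frac{-6 + 2}{4} = \left(- \frac{1}{4}\right) \left(-4\right) = 1$)
$\left(P{\left(n,5 \right)} - 149\right)^{2} = \left(1 - 149\right)^{2} = \left(-148\right)^{2} = 21904$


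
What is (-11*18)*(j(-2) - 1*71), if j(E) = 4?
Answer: 13266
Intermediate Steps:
(-11*18)*(j(-2) - 1*71) = (-11*18)*(4 - 1*71) = -198*(4 - 71) = -198*(-67) = 13266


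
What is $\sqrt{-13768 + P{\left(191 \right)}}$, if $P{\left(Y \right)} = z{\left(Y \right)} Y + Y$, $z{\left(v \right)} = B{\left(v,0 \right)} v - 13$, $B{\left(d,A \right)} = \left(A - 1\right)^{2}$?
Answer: $3 \sqrt{2269} \approx 142.9$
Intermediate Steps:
$B{\left(d,A \right)} = \left(-1 + A\right)^{2}$
$z{\left(v \right)} = -13 + v$ ($z{\left(v \right)} = \left(-1 + 0\right)^{2} v - 13 = \left(-1\right)^{2} v - 13 = 1 v - 13 = v - 13 = -13 + v$)
$P{\left(Y \right)} = Y + Y \left(-13 + Y\right)$ ($P{\left(Y \right)} = \left(-13 + Y\right) Y + Y = Y \left(-13 + Y\right) + Y = Y + Y \left(-13 + Y\right)$)
$\sqrt{-13768 + P{\left(191 \right)}} = \sqrt{-13768 + 191 \left(-12 + 191\right)} = \sqrt{-13768 + 191 \cdot 179} = \sqrt{-13768 + 34189} = \sqrt{20421} = 3 \sqrt{2269}$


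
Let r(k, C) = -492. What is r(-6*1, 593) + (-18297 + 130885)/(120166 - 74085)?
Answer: -3222752/6583 ≈ -489.56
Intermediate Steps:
r(-6*1, 593) + (-18297 + 130885)/(120166 - 74085) = -492 + (-18297 + 130885)/(120166 - 74085) = -492 + 112588/46081 = -492 + 112588*(1/46081) = -492 + 16084/6583 = -3222752/6583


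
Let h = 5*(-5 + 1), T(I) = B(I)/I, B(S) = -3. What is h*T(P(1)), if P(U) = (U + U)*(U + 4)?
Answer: 6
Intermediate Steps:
P(U) = 2*U*(4 + U) (P(U) = (2*U)*(4 + U) = 2*U*(4 + U))
T(I) = -3/I
h = -20 (h = 5*(-4) = -20)
h*T(P(1)) = -(-60)/(2*1*(4 + 1)) = -(-60)/(2*1*5) = -(-60)/10 = -20*(-3/10) = 6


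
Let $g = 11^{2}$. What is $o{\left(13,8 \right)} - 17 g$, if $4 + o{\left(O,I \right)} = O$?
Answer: $-2048$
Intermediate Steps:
$o{\left(O,I \right)} = -4 + O$
$g = 121$
$o{\left(13,8 \right)} - 17 g = \left(-4 + 13\right) - 2057 = 9 - 2057 = -2048$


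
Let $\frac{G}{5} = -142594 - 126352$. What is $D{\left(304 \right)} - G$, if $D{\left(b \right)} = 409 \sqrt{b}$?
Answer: $1344730 + 1636 \sqrt{19} \approx 1.3519 \cdot 10^{6}$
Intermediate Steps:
$G = -1344730$ ($G = 5 \left(-142594 - 126352\right) = 5 \left(-268946\right) = -1344730$)
$D{\left(304 \right)} - G = 409 \sqrt{304} - -1344730 = 409 \cdot 4 \sqrt{19} + 1344730 = 1636 \sqrt{19} + 1344730 = 1344730 + 1636 \sqrt{19}$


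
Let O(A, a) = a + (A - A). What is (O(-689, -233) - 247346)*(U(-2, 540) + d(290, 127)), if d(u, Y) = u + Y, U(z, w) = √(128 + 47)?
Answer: -103240443 - 1237895*√7 ≈ -1.0652e+8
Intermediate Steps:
U(z, w) = 5*√7 (U(z, w) = √175 = 5*√7)
O(A, a) = a (O(A, a) = a + 0 = a)
d(u, Y) = Y + u
(O(-689, -233) - 247346)*(U(-2, 540) + d(290, 127)) = (-233 - 247346)*(5*√7 + (127 + 290)) = -247579*(5*√7 + 417) = -247579*(417 + 5*√7) = -103240443 - 1237895*√7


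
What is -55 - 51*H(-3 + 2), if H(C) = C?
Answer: -4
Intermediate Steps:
-55 - 51*H(-3 + 2) = -55 - 51*(-3 + 2) = -55 - 51*(-1) = -55 + 51 = -4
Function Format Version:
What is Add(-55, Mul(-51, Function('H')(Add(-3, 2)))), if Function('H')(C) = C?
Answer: -4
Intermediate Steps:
Add(-55, Mul(-51, Function('H')(Add(-3, 2)))) = Add(-55, Mul(-51, Add(-3, 2))) = Add(-55, Mul(-51, -1)) = Add(-55, 51) = -4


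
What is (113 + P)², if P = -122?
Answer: 81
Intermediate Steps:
(113 + P)² = (113 - 122)² = (-9)² = 81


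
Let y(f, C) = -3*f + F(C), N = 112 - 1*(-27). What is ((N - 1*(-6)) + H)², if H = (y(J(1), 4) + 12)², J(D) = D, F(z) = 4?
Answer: 98596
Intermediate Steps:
N = 139 (N = 112 + 27 = 139)
y(f, C) = 4 - 3*f (y(f, C) = -3*f + 4 = 4 - 3*f)
H = 169 (H = ((4 - 3*1) + 12)² = ((4 - 3) + 12)² = (1 + 12)² = 13² = 169)
((N - 1*(-6)) + H)² = ((139 - 1*(-6)) + 169)² = ((139 + 6) + 169)² = (145 + 169)² = 314² = 98596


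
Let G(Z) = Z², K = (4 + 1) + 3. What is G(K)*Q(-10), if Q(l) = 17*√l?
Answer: 1088*I*√10 ≈ 3440.6*I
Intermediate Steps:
K = 8 (K = 5 + 3 = 8)
G(K)*Q(-10) = 8²*(17*√(-10)) = 64*(17*(I*√10)) = 64*(17*I*√10) = 1088*I*√10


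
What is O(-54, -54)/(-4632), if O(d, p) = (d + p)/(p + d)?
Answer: -1/4632 ≈ -0.00021589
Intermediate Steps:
O(d, p) = 1 (O(d, p) = (d + p)/(d + p) = 1)
O(-54, -54)/(-4632) = 1/(-4632) = 1*(-1/4632) = -1/4632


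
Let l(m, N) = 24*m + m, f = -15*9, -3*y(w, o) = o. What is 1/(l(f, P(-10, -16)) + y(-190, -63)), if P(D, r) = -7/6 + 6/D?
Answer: -1/3354 ≈ -0.00029815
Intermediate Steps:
y(w, o) = -o/3
P(D, r) = -7/6 + 6/D (P(D, r) = -7*⅙ + 6/D = -7/6 + 6/D)
f = -135
l(m, N) = 25*m
1/(l(f, P(-10, -16)) + y(-190, -63)) = 1/(25*(-135) - ⅓*(-63)) = 1/(-3375 + 21) = 1/(-3354) = -1/3354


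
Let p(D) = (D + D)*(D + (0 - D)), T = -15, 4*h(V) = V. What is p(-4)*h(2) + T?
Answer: -15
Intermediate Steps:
h(V) = V/4
p(D) = 0 (p(D) = (2*D)*(D - D) = (2*D)*0 = 0)
p(-4)*h(2) + T = 0*((1/4)*2) - 15 = 0*(1/2) - 15 = 0 - 15 = -15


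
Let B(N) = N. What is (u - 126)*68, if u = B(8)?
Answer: -8024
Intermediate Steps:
u = 8
(u - 126)*68 = (8 - 126)*68 = -118*68 = -8024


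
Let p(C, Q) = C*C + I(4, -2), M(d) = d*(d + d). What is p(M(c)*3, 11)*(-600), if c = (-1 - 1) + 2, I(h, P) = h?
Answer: -2400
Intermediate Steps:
c = 0 (c = -2 + 2 = 0)
M(d) = 2*d**2 (M(d) = d*(2*d) = 2*d**2)
p(C, Q) = 4 + C**2 (p(C, Q) = C*C + 4 = C**2 + 4 = 4 + C**2)
p(M(c)*3, 11)*(-600) = (4 + ((2*0**2)*3)**2)*(-600) = (4 + ((2*0)*3)**2)*(-600) = (4 + (0*3)**2)*(-600) = (4 + 0**2)*(-600) = (4 + 0)*(-600) = 4*(-600) = -2400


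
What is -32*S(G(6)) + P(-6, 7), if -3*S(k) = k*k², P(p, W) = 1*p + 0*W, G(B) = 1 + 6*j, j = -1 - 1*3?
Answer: -389362/3 ≈ -1.2979e+5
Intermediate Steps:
j = -4 (j = -1 - 3 = -4)
G(B) = -23 (G(B) = 1 + 6*(-4) = 1 - 24 = -23)
P(p, W) = p (P(p, W) = p + 0 = p)
S(k) = -k³/3 (S(k) = -k*k²/3 = -k³/3)
-32*S(G(6)) + P(-6, 7) = -(-32)*(-23)³/3 - 6 = -(-32)*(-12167)/3 - 6 = -32*12167/3 - 6 = -389344/3 - 6 = -389362/3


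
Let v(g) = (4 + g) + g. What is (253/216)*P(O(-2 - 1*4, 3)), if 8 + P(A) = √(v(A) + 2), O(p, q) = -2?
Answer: -253/27 + 253*√2/216 ≈ -7.7139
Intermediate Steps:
v(g) = 4 + 2*g
P(A) = -8 + √(6 + 2*A) (P(A) = -8 + √((4 + 2*A) + 2) = -8 + √(6 + 2*A))
(253/216)*P(O(-2 - 1*4, 3)) = (253/216)*(-8 + √(6 + 2*(-2))) = (253*(1/216))*(-8 + √(6 - 4)) = 253*(-8 + √2)/216 = -253/27 + 253*√2/216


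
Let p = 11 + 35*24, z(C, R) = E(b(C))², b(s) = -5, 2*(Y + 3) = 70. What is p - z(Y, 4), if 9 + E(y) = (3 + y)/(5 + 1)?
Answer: 6875/9 ≈ 763.89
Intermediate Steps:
Y = 32 (Y = -3 + (½)*70 = -3 + 35 = 32)
E(y) = -17/2 + y/6 (E(y) = -9 + (3 + y)/(5 + 1) = -9 + (3 + y)/6 = -9 + (3 + y)*(⅙) = -9 + (½ + y/6) = -17/2 + y/6)
z(C, R) = 784/9 (z(C, R) = (-17/2 + (⅙)*(-5))² = (-17/2 - ⅚)² = (-28/3)² = 784/9)
p = 851 (p = 11 + 840 = 851)
p - z(Y, 4) = 851 - 1*784/9 = 851 - 784/9 = 6875/9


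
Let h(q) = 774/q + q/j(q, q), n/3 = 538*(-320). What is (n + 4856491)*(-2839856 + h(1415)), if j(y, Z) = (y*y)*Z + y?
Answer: -34918582223622293704911/2833149790 ≈ -1.2325e+13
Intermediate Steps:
j(y, Z) = y + Z*y² (j(y, Z) = y²*Z + y = Z*y² + y = y + Z*y²)
n = -516480 (n = 3*(538*(-320)) = 3*(-172160) = -516480)
h(q) = 1/(1 + q²) + 774/q (h(q) = 774/q + q/((q*(1 + q*q))) = 774/q + q/((q*(1 + q²))) = 774/q + q*(1/(q*(1 + q²))) = 774/q + 1/(1 + q²) = 1/(1 + q²) + 774/q)
(n + 4856491)*(-2839856 + h(1415)) = (-516480 + 4856491)*(-2839856 + (774 + 1415 + 774*1415²)/(1415 + 1415³)) = 4340011*(-2839856 + (774 + 1415 + 774*2002225)/(1415 + 2833148375)) = 4340011*(-2839856 + (774 + 1415 + 1549722150)/2833149790) = 4340011*(-2839856 + (1/2833149790)*1549724339) = 4340011*(-2839856 + 1549724339/2833149790) = 4340011*(-8045735880305901/2833149790) = -34918582223622293704911/2833149790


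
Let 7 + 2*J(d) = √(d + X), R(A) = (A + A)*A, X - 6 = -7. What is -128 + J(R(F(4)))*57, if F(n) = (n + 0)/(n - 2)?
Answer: -655/2 + 57*√7/2 ≈ -252.10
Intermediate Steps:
X = -1 (X = 6 - 7 = -1)
F(n) = n/(-2 + n)
R(A) = 2*A² (R(A) = (2*A)*A = 2*A²)
J(d) = -7/2 + √(-1 + d)/2 (J(d) = -7/2 + √(d - 1)/2 = -7/2 + √(-1 + d)/2)
-128 + J(R(F(4)))*57 = -128 + (-7/2 + √(-1 + 2*(4/(-2 + 4))²)/2)*57 = -128 + (-7/2 + √(-1 + 2*(4/2)²)/2)*57 = -128 + (-7/2 + √(-1 + 2*(4*(½))²)/2)*57 = -128 + (-7/2 + √(-1 + 2*2²)/2)*57 = -128 + (-7/2 + √(-1 + 2*4)/2)*57 = -128 + (-7/2 + √(-1 + 8)/2)*57 = -128 + (-7/2 + √7/2)*57 = -128 + (-399/2 + 57*√7/2) = -655/2 + 57*√7/2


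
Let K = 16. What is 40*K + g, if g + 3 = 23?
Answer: 660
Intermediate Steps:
g = 20 (g = -3 + 23 = 20)
40*K + g = 40*16 + 20 = 640 + 20 = 660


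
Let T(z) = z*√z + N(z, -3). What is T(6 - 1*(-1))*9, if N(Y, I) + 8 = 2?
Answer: -54 + 63*√7 ≈ 112.68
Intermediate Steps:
N(Y, I) = -6 (N(Y, I) = -8 + 2 = -6)
T(z) = -6 + z^(3/2) (T(z) = z*√z - 6 = z^(3/2) - 6 = -6 + z^(3/2))
T(6 - 1*(-1))*9 = (-6 + (6 - 1*(-1))^(3/2))*9 = (-6 + (6 + 1)^(3/2))*9 = (-6 + 7^(3/2))*9 = (-6 + 7*√7)*9 = -54 + 63*√7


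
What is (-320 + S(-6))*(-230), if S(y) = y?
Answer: 74980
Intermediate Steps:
(-320 + S(-6))*(-230) = (-320 - 6)*(-230) = -326*(-230) = 74980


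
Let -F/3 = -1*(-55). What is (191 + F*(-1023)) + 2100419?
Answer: 2269405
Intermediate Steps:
F = -165 (F = -(-3)*(-55) = -3*55 = -165)
(191 + F*(-1023)) + 2100419 = (191 - 165*(-1023)) + 2100419 = (191 + 168795) + 2100419 = 168986 + 2100419 = 2269405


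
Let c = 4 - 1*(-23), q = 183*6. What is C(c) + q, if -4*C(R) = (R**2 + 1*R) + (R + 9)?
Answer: 900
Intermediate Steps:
q = 1098
c = 27 (c = 4 + 23 = 27)
C(R) = -9/4 - R/2 - R**2/4 (C(R) = -((R**2 + 1*R) + (R + 9))/4 = -((R**2 + R) + (9 + R))/4 = -((R + R**2) + (9 + R))/4 = -(9 + R**2 + 2*R)/4 = -9/4 - R/2 - R**2/4)
C(c) + q = (-9/4 - 1/2*27 - 1/4*27**2) + 1098 = (-9/4 - 27/2 - 1/4*729) + 1098 = (-9/4 - 27/2 - 729/4) + 1098 = -198 + 1098 = 900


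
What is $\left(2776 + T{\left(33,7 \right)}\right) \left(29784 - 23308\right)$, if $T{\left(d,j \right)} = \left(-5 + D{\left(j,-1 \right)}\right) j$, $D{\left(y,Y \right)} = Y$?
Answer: $17705384$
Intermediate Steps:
$T{\left(d,j \right)} = - 6 j$ ($T{\left(d,j \right)} = \left(-5 - 1\right) j = - 6 j$)
$\left(2776 + T{\left(33,7 \right)}\right) \left(29784 - 23308\right) = \left(2776 - 42\right) \left(29784 - 23308\right) = \left(2776 - 42\right) 6476 = 2734 \cdot 6476 = 17705384$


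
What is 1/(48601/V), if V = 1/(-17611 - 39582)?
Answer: -1/2779636993 ≈ -3.5976e-10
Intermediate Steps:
V = -1/57193 (V = 1/(-57193) = -1/57193 ≈ -1.7485e-5)
1/(48601/V) = 1/(48601/(-1/57193)) = 1/(48601*(-57193)) = 1/(-2779636993) = -1/2779636993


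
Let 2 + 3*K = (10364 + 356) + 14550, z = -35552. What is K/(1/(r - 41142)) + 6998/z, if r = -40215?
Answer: -12180877651691/17776 ≈ -6.8524e+8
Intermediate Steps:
K = 25268/3 (K = -⅔ + ((10364 + 356) + 14550)/3 = -⅔ + (10720 + 14550)/3 = -⅔ + (⅓)*25270 = -⅔ + 25270/3 = 25268/3 ≈ 8422.7)
K/(1/(r - 41142)) + 6998/z = 25268/(3*(1/(-40215 - 41142))) + 6998/(-35552) = 25268/(3*(1/(-81357))) + 6998*(-1/35552) = 25268/(3*(-1/81357)) - 3499/17776 = (25268/3)*(-81357) - 3499/17776 = -685242892 - 3499/17776 = -12180877651691/17776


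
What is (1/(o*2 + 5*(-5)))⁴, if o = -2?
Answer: 1/707281 ≈ 1.4139e-6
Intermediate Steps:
(1/(o*2 + 5*(-5)))⁴ = (1/(-2*2 + 5*(-5)))⁴ = (1/(-4 - 25))⁴ = (1/(-29))⁴ = (-1/29)⁴ = 1/707281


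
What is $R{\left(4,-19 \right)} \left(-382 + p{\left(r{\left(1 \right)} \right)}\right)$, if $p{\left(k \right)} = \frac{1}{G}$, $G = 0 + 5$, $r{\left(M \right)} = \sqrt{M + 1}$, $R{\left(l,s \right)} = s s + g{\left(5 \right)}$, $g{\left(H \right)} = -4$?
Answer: $- \frac{681513}{5} \approx -1.363 \cdot 10^{5}$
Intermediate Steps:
$R{\left(l,s \right)} = -4 + s^{2}$ ($R{\left(l,s \right)} = s s - 4 = s^{2} - 4 = -4 + s^{2}$)
$r{\left(M \right)} = \sqrt{1 + M}$
$G = 5$
$p{\left(k \right)} = \frac{1}{5}$
$R{\left(4,-19 \right)} \left(-382 + p{\left(r{\left(1 \right)} \right)}\right) = \left(-4 + \left(-19\right)^{2}\right) \left(-382 + \frac{1}{5}\right) = \left(-4 + 361\right) \left(- \frac{1909}{5}\right) = 357 \left(- \frac{1909}{5}\right) = - \frac{681513}{5}$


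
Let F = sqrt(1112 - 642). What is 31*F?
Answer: 31*sqrt(470) ≈ 672.06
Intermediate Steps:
F = sqrt(470) ≈ 21.679
31*F = 31*sqrt(470)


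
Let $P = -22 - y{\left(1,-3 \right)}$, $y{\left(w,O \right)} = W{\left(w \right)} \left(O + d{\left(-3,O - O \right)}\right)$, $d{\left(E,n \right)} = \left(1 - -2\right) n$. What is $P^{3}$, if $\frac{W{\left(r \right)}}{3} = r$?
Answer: $-2197$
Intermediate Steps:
$W{\left(r \right)} = 3 r$
$d{\left(E,n \right)} = 3 n$ ($d{\left(E,n \right)} = \left(1 + 2\right) n = 3 n$)
$y{\left(w,O \right)} = 3 O w$ ($y{\left(w,O \right)} = 3 w \left(O + 3 \left(O - O\right)\right) = 3 w \left(O + 3 \cdot 0\right) = 3 w \left(O + 0\right) = 3 w O = 3 O w$)
$P = -13$ ($P = -22 - 3 \left(-3\right) 1 = -22 - -9 = -22 + 9 = -13$)
$P^{3} = \left(-13\right)^{3} = -2197$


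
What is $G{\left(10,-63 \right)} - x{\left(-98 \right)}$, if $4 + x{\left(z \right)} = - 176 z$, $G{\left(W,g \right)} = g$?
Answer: $-17307$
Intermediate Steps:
$x{\left(z \right)} = -4 - 176 z$
$G{\left(10,-63 \right)} - x{\left(-98 \right)} = -63 - \left(-4 - -17248\right) = -63 - \left(-4 + 17248\right) = -63 - 17244 = -17307$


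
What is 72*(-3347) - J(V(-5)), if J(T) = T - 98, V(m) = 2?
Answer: -240888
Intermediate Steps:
J(T) = -98 + T
72*(-3347) - J(V(-5)) = 72*(-3347) - (-98 + 2) = -240984 - 1*(-96) = -240984 + 96 = -240888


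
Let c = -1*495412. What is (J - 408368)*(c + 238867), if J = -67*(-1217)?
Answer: 83846345805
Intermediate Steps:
J = 81539
c = -495412
(J - 408368)*(c + 238867) = (81539 - 408368)*(-495412 + 238867) = -326829*(-256545) = 83846345805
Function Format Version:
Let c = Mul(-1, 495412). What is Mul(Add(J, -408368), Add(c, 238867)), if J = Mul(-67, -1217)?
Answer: 83846345805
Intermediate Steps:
J = 81539
c = -495412
Mul(Add(J, -408368), Add(c, 238867)) = Mul(Add(81539, -408368), Add(-495412, 238867)) = Mul(-326829, -256545) = 83846345805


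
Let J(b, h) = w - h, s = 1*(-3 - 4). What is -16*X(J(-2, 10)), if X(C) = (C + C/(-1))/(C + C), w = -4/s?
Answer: 0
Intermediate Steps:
s = -7 (s = 1*(-7) = -7)
w = 4/7 (w = -4/(-7) = -4*(-⅐) = 4/7 ≈ 0.57143)
J(b, h) = 4/7 - h
X(C) = 0 (X(C) = (C + C*(-1))/((2*C)) = (C - C)*(1/(2*C)) = 0*(1/(2*C)) = 0)
-16*X(J(-2, 10)) = -16*0 = 0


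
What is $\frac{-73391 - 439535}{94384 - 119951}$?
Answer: $\frac{512926}{25567} \approx 20.062$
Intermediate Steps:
$\frac{-73391 - 439535}{94384 - 119951} = - \frac{512926}{-25567} = \left(-512926\right) \left(- \frac{1}{25567}\right) = \frac{512926}{25567}$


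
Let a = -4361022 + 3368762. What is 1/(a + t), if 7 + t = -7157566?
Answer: -1/8149833 ≈ -1.2270e-7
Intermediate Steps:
t = -7157573 (t = -7 - 7157566 = -7157573)
a = -992260
1/(a + t) = 1/(-992260 - 7157573) = 1/(-8149833) = -1/8149833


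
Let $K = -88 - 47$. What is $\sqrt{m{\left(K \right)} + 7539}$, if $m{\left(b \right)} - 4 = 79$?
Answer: $\sqrt{7622} \approx 87.304$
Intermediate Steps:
$K = -135$ ($K = -88 - 47 = -135$)
$m{\left(b \right)} = 83$ ($m{\left(b \right)} = 4 + 79 = 83$)
$\sqrt{m{\left(K \right)} + 7539} = \sqrt{83 + 7539} = \sqrt{7622}$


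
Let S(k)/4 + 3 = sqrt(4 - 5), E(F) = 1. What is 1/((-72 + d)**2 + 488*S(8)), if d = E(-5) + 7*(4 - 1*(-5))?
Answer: -181/1167424 - 61*I/1167424 ≈ -0.00015504 - 5.2252e-5*I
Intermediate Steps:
S(k) = -12 + 4*I (S(k) = -12 + 4*sqrt(4 - 5) = -12 + 4*sqrt(-1) = -12 + 4*I)
d = 64 (d = 1 + 7*(4 - 1*(-5)) = 1 + 7*(4 + 5) = 1 + 7*9 = 1 + 63 = 64)
1/((-72 + d)**2 + 488*S(8)) = 1/((-72 + 64)**2 + 488*(-12 + 4*I)) = 1/((-8)**2 + (-5856 + 1952*I)) = 1/(64 + (-5856 + 1952*I)) = 1/(-5792 + 1952*I) = (-5792 - 1952*I)/37357568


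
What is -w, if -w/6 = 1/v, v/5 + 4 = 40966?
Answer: 1/34135 ≈ 2.9295e-5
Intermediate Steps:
v = 204810 (v = -20 + 5*40966 = -20 + 204830 = 204810)
w = -1/34135 (w = -6/204810 = -6*1/204810 = -1/34135 ≈ -2.9295e-5)
-w = -1*(-1/34135) = 1/34135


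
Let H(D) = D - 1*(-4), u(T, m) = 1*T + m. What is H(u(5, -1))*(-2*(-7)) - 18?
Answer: 94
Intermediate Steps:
u(T, m) = T + m
H(D) = 4 + D (H(D) = D + 4 = 4 + D)
H(u(5, -1))*(-2*(-7)) - 18 = (4 + (5 - 1))*(-2*(-7)) - 18 = (4 + 4)*14 - 18 = 8*14 - 18 = 112 - 18 = 94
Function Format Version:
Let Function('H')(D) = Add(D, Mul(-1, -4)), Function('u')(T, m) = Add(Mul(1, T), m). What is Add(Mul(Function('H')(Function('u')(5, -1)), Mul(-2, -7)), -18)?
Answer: 94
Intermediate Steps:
Function('u')(T, m) = Add(T, m)
Function('H')(D) = Add(4, D) (Function('H')(D) = Add(D, 4) = Add(4, D))
Add(Mul(Function('H')(Function('u')(5, -1)), Mul(-2, -7)), -18) = Add(Mul(Add(4, Add(5, -1)), Mul(-2, -7)), -18) = Add(Mul(Add(4, 4), 14), -18) = Add(Mul(8, 14), -18) = Add(112, -18) = 94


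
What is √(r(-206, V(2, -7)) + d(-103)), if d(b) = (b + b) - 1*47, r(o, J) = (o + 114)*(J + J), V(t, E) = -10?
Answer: 23*√3 ≈ 39.837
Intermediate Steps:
r(o, J) = 2*J*(114 + o) (r(o, J) = (114 + o)*(2*J) = 2*J*(114 + o))
d(b) = -47 + 2*b (d(b) = 2*b - 47 = -47 + 2*b)
√(r(-206, V(2, -7)) + d(-103)) = √(2*(-10)*(114 - 206) + (-47 + 2*(-103))) = √(2*(-10)*(-92) + (-47 - 206)) = √(1840 - 253) = √1587 = 23*√3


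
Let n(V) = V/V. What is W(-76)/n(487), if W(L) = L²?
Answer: 5776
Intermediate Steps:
n(V) = 1
W(-76)/n(487) = (-76)²/1 = 5776*1 = 5776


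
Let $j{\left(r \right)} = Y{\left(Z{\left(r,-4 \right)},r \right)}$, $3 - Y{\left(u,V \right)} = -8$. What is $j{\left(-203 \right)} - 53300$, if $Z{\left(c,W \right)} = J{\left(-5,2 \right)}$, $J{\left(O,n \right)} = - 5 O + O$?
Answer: $-53289$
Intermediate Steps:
$J{\left(O,n \right)} = - 4 O$
$Z{\left(c,W \right)} = 20$ ($Z{\left(c,W \right)} = \left(-4\right) \left(-5\right) = 20$)
$Y{\left(u,V \right)} = 11$ ($Y{\left(u,V \right)} = 3 - -8 = 3 + 8 = 11$)
$j{\left(r \right)} = 11$
$j{\left(-203 \right)} - 53300 = 11 - 53300 = -53289$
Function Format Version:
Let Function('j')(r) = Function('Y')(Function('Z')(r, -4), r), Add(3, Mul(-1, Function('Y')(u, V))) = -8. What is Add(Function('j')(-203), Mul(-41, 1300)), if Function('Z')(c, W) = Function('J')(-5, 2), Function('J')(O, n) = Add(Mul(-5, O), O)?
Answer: -53289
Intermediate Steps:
Function('J')(O, n) = Mul(-4, O)
Function('Z')(c, W) = 20 (Function('Z')(c, W) = Mul(-4, -5) = 20)
Function('Y')(u, V) = 11 (Function('Y')(u, V) = Add(3, Mul(-1, -8)) = Add(3, 8) = 11)
Function('j')(r) = 11
Add(Function('j')(-203), Mul(-41, 1300)) = Add(11, Mul(-41, 1300)) = Add(11, -53300) = -53289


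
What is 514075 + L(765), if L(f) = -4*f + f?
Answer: 511780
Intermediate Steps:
L(f) = -3*f
514075 + L(765) = 514075 - 3*765 = 514075 - 2295 = 511780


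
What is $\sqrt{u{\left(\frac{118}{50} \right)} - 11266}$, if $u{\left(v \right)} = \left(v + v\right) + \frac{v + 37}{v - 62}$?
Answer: $\frac{2 i \sqrt{17386253297}}{2485} \approx 106.12 i$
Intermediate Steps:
$u{\left(v \right)} = 2 v + \frac{37 + v}{-62 + v}$
$\sqrt{u{\left(\frac{118}{50} \right)} - 11266} = \sqrt{\frac{37 - 123 \cdot \frac{118}{50} + 2 \left(\frac{118}{50}\right)^{2}}{-62 + \frac{118}{50}} - 11266} = \sqrt{\frac{37 - 123 \cdot 118 \cdot \frac{1}{50} + 2 \left(118 \cdot \frac{1}{50}\right)^{2}}{-62 + 118 \cdot \frac{1}{50}} - 11266} = \sqrt{\frac{37 - \frac{7257}{25} + 2 \left(\frac{59}{25}\right)^{2}}{-62 + \frac{59}{25}} - 11266} = \sqrt{\frac{37 - \frac{7257}{25} + 2 \cdot \frac{3481}{625}}{- \frac{1491}{25}} - 11266} = \sqrt{- \frac{25 \left(37 - \frac{7257}{25} + \frac{6962}{625}\right)}{1491} - 11266} = \sqrt{\left(- \frac{25}{1491}\right) \left(- \frac{151338}{625}\right) - 11266} = \sqrt{\frac{50446}{12425} - 11266} = \sqrt{- \frac{139929604}{12425}} = \frac{2 i \sqrt{17386253297}}{2485}$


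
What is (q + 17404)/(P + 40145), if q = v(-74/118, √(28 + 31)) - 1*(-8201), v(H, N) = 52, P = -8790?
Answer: 25657/31355 ≈ 0.81827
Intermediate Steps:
q = 8253 (q = 52 - 1*(-8201) = 52 + 8201 = 8253)
(q + 17404)/(P + 40145) = (8253 + 17404)/(-8790 + 40145) = 25657/31355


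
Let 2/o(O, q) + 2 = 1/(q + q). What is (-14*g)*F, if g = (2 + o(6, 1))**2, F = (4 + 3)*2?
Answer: -784/9 ≈ -87.111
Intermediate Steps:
o(O, q) = 2/(-2 + 1/(2*q)) (o(O, q) = 2/(-2 + 1/(q + q)) = 2/(-2 + 1/(2*q)))
F = 14 (F = 7*2 = 14)
g = 4/9 (g = (2 - 4*1/(-1 + 4*1))**2 = (2 - 4*1/(-1 + 4))**2 = (2 - 4*1/3)**2 = (2 - 4*1*1/3)**2 = (2 - 4/3)**2 = (2/3)**2 = 4/9 ≈ 0.44444)
(-14*g)*F = -14*4/9*14 = -56/9*14 = -784/9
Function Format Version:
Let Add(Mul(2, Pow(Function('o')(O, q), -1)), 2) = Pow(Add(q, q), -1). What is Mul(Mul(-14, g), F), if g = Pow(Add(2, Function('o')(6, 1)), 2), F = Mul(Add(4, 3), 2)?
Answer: Rational(-784, 9) ≈ -87.111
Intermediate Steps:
Function('o')(O, q) = Mul(2, Pow(Add(-2, Mul(Rational(1, 2), Pow(q, -1))), -1)) (Function('o')(O, q) = Mul(2, Pow(Add(-2, Pow(Add(q, q), -1)), -1)) = Mul(2, Pow(Add(-2, Pow(Mul(2, q), -1)), -1)) = Mul(2, Pow(Add(-2, Mul(Rational(1, 2), Pow(q, -1))), -1)))
F = 14 (F = Mul(7, 2) = 14)
g = Rational(4, 9) (g = Pow(Add(2, Mul(-4, 1, Pow(Add(-1, Mul(4, 1)), -1))), 2) = Pow(Add(2, Mul(-4, 1, Pow(Add(-1, 4), -1))), 2) = Pow(Add(2, Mul(-4, 1, Pow(3, -1))), 2) = Pow(Add(2, Mul(-4, 1, Rational(1, 3))), 2) = Pow(Add(2, Rational(-4, 3)), 2) = Pow(Rational(2, 3), 2) = Rational(4, 9) ≈ 0.44444)
Mul(Mul(-14, g), F) = Mul(Mul(-14, Rational(4, 9)), 14) = Mul(Rational(-56, 9), 14) = Rational(-784, 9)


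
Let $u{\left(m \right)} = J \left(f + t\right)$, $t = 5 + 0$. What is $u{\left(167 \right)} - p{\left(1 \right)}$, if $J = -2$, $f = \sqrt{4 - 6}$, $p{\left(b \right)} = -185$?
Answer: $175 - 2 i \sqrt{2} \approx 175.0 - 2.8284 i$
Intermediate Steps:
$t = 5$
$f = i \sqrt{2}$ ($f = \sqrt{4 - 6} = \sqrt{-2} = i \sqrt{2} \approx 1.4142 i$)
$u{\left(m \right)} = -10 - 2 i \sqrt{2}$ ($u{\left(m \right)} = - 2 \left(i \sqrt{2} + 5\right) = - 2 \left(5 + i \sqrt{2}\right) = -10 - 2 i \sqrt{2}$)
$u{\left(167 \right)} - p{\left(1 \right)} = \left(-10 - 2 i \sqrt{2}\right) - -185 = \left(-10 - 2 i \sqrt{2}\right) + 185 = 175 - 2 i \sqrt{2}$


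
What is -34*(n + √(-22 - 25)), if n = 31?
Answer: -1054 - 34*I*√47 ≈ -1054.0 - 233.09*I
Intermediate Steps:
-34*(n + √(-22 - 25)) = -34*(31 + √(-22 - 25)) = -34*(31 + √(-47)) = -34*(31 + I*√47) = -1054 - 34*I*√47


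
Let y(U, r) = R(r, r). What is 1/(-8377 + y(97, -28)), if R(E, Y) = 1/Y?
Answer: -28/234557 ≈ -0.00011937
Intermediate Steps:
y(U, r) = 1/r
1/(-8377 + y(97, -28)) = 1/(-8377 + 1/(-28)) = 1/(-8377 - 1/28) = 1/(-234557/28) = -28/234557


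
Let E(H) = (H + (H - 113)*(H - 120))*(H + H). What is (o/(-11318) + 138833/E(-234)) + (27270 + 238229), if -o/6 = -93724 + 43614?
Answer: 86200466509821445/324705904848 ≈ 2.6547e+5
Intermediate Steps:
o = 300660 (o = -6*(-93724 + 43614) = -6*(-50110) = 300660)
E(H) = 2*H*(H + (-120 + H)*(-113 + H)) (E(H) = (H + (-113 + H)*(-120 + H))*(2*H) = (H + (-120 + H)*(-113 + H))*(2*H) = 2*H*(H + (-120 + H)*(-113 + H)))
(o/(-11318) + 138833/E(-234)) + (27270 + 238229) = (300660/(-11318) + 138833/((2*(-234)*(13560 + (-234)² - 232*(-234))))) + (27270 + 238229) = (300660*(-1/11318) + 138833/((2*(-234)*(13560 + 54756 + 54288)))) + 265499 = (-150330/5659 + 138833/((2*(-234)*122604))) + 265499 = (-150330/5659 + 138833/(-57378672)) + 265499 = (-150330/5659 + 138833*(-1/57378672)) + 265499 = (-150330/5659 - 138833/57378672) + 265499 = -8626521417707/324705904848 + 265499 = 86200466509821445/324705904848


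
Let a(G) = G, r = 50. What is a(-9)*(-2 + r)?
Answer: -432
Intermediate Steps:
a(-9)*(-2 + r) = -9*(-2 + 50) = -9*48 = -432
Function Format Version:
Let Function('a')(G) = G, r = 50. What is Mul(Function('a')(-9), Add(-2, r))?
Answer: -432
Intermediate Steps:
Mul(Function('a')(-9), Add(-2, r)) = Mul(-9, Add(-2, 50)) = Mul(-9, 48) = -432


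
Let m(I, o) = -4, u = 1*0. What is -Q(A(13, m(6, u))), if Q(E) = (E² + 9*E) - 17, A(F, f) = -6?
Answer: 35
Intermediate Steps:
u = 0
Q(E) = -17 + E² + 9*E
-Q(A(13, m(6, u))) = -(-17 + (-6)² + 9*(-6)) = -(-17 + 36 - 54) = -1*(-35) = 35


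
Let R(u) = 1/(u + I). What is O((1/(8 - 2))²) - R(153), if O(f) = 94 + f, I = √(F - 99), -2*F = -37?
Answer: 159012899/1691244 + I*√322/46979 ≈ 94.021 + 0.00038197*I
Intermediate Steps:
F = 37/2 (F = -½*(-37) = 37/2 ≈ 18.500)
I = I*√322/2 (I = √(37/2 - 99) = √(-161/2) = I*√322/2 ≈ 8.9722*I)
R(u) = 1/(u + I*√322/2)
O((1/(8 - 2))²) - R(153) = (94 + (1/(8 - 2))²) - 2/(2*153 + I*√322) = (94 + (1/6)²) - 2/(306 + I*√322) = (94 + (⅙)²) - 2/(306 + I*√322) = (94 + 1/36) - 2/(306 + I*√322) = 3385/36 - 2/(306 + I*√322)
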